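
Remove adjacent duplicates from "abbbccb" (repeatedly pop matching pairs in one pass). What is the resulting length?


Input: abbbccb
Stack-based adjacent duplicate removal:
  Read 'a': push. Stack: a
  Read 'b': push. Stack: ab
  Read 'b': matches stack top 'b' => pop. Stack: a
  Read 'b': push. Stack: ab
  Read 'c': push. Stack: abc
  Read 'c': matches stack top 'c' => pop. Stack: ab
  Read 'b': matches stack top 'b' => pop. Stack: a
Final stack: "a" (length 1)

1


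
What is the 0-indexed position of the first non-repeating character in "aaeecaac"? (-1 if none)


Input: aaeecaac
Character frequencies:
  'a': 4
  'c': 2
  'e': 2
Scanning left to right for freq == 1:
  Position 0 ('a'): freq=4, skip
  Position 1 ('a'): freq=4, skip
  Position 2 ('e'): freq=2, skip
  Position 3 ('e'): freq=2, skip
  Position 4 ('c'): freq=2, skip
  Position 5 ('a'): freq=4, skip
  Position 6 ('a'): freq=4, skip
  Position 7 ('c'): freq=2, skip
  No unique character found => answer = -1

-1


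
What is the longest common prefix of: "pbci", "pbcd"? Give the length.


Words: pbci, pbcd
  Position 0: all 'p' => match
  Position 1: all 'b' => match
  Position 2: all 'c' => match
  Position 3: ('i', 'd') => mismatch, stop
LCP = "pbc" (length 3)

3


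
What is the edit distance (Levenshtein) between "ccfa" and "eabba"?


Computing edit distance: "ccfa" -> "eabba"
DP table:
           e    a    b    b    a
      0    1    2    3    4    5
  c   1    1    2    3    4    5
  c   2    2    2    3    4    5
  f   3    3    3    3    4    5
  a   4    4    3    4    4    4
Edit distance = dp[4][5] = 4

4


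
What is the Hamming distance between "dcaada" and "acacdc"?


Comparing "dcaada" and "acacdc" position by position:
  Position 0: 'd' vs 'a' => differ
  Position 1: 'c' vs 'c' => same
  Position 2: 'a' vs 'a' => same
  Position 3: 'a' vs 'c' => differ
  Position 4: 'd' vs 'd' => same
  Position 5: 'a' vs 'c' => differ
Total differences (Hamming distance): 3

3


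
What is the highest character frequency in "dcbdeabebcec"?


Input: dcbdeabebcec
Character counts:
  'a': 1
  'b': 3
  'c': 3
  'd': 2
  'e': 3
Maximum frequency: 3

3


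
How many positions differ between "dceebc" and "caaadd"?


Comparing "dceebc" and "caaadd" position by position:
  Position 0: 'd' vs 'c' => DIFFER
  Position 1: 'c' vs 'a' => DIFFER
  Position 2: 'e' vs 'a' => DIFFER
  Position 3: 'e' vs 'a' => DIFFER
  Position 4: 'b' vs 'd' => DIFFER
  Position 5: 'c' vs 'd' => DIFFER
Positions that differ: 6

6


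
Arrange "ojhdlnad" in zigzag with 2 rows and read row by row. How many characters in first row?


Zigzag "ojhdlnad" into 2 rows:
Placing characters:
  'o' => row 0
  'j' => row 1
  'h' => row 0
  'd' => row 1
  'l' => row 0
  'n' => row 1
  'a' => row 0
  'd' => row 1
Rows:
  Row 0: "ohla"
  Row 1: "jdnd"
First row length: 4

4


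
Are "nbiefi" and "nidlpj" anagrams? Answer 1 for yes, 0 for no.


Strings: "nbiefi", "nidlpj"
Sorted first:  befiin
Sorted second: dijlnp
Differ at position 0: 'b' vs 'd' => not anagrams

0


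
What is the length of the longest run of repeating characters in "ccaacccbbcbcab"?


Input: "ccaacccbbcbcab"
Scanning for longest run:
  Position 1 ('c'): continues run of 'c', length=2
  Position 2 ('a'): new char, reset run to 1
  Position 3 ('a'): continues run of 'a', length=2
  Position 4 ('c'): new char, reset run to 1
  Position 5 ('c'): continues run of 'c', length=2
  Position 6 ('c'): continues run of 'c', length=3
  Position 7 ('b'): new char, reset run to 1
  Position 8 ('b'): continues run of 'b', length=2
  Position 9 ('c'): new char, reset run to 1
  Position 10 ('b'): new char, reset run to 1
  Position 11 ('c'): new char, reset run to 1
  Position 12 ('a'): new char, reset run to 1
  Position 13 ('b'): new char, reset run to 1
Longest run: 'c' with length 3

3


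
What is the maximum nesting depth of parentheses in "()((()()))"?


Input: "()((()()))"
Tracking depth:
  Position 0 '(': depth becomes 1
  Position 1 ')': depth becomes 0
  Position 2 '(': depth becomes 1
  Position 3 '(': depth becomes 2
  Position 4 '(': depth becomes 3
  Position 5 ')': depth becomes 2
  Position 6 '(': depth becomes 3
  Position 7 ')': depth becomes 2
  Position 8 ')': depth becomes 1
  Position 9 ')': depth becomes 0
Maximum depth reached: 3

3


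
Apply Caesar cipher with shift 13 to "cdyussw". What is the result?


Caesar cipher: shift "cdyussw" by 13
  'c' (pos 2) + 13 = pos 15 = 'p'
  'd' (pos 3) + 13 = pos 16 = 'q'
  'y' (pos 24) + 13 = pos 11 = 'l'
  'u' (pos 20) + 13 = pos 7 = 'h'
  's' (pos 18) + 13 = pos 5 = 'f'
  's' (pos 18) + 13 = pos 5 = 'f'
  'w' (pos 22) + 13 = pos 9 = 'j'
Result: pqlhffj

pqlhffj


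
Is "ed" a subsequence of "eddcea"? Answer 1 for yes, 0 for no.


Check if "ed" is a subsequence of "eddcea"
Greedy scan:
  Position 0 ('e'): matches sub[0] = 'e'
  Position 1 ('d'): matches sub[1] = 'd'
  Position 2 ('d'): no match needed
  Position 3 ('c'): no match needed
  Position 4 ('e'): no match needed
  Position 5 ('a'): no match needed
All 2 characters matched => is a subsequence

1


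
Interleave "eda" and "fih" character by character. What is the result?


Interleaving "eda" and "fih":
  Position 0: 'e' from first, 'f' from second => "ef"
  Position 1: 'd' from first, 'i' from second => "di"
  Position 2: 'a' from first, 'h' from second => "ah"
Result: efdiah

efdiah


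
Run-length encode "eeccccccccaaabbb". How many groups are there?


Input: eeccccccccaaabbb
Scanning for consecutive runs:
  Group 1: 'e' x 2 (positions 0-1)
  Group 2: 'c' x 8 (positions 2-9)
  Group 3: 'a' x 3 (positions 10-12)
  Group 4: 'b' x 3 (positions 13-15)
Total groups: 4

4


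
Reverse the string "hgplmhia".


Input: hgplmhia
Reading characters right to left:
  Position 7: 'a'
  Position 6: 'i'
  Position 5: 'h'
  Position 4: 'm'
  Position 3: 'l'
  Position 2: 'p'
  Position 1: 'g'
  Position 0: 'h'
Reversed: aihmlpgh

aihmlpgh


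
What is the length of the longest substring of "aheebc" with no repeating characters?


Input: "aheebc"
Sliding window (track last position of each char):
  Position 0 ('a'): window [0,0] length 1 -- new best
  Position 1 ('h'): window [0,1] length 2 -- new best
  Position 2 ('e'): window [0,2] length 3 -- new best
  Position 3 ('e'): repeat (last at 2), move window start to 3
  Position 3 ('e'): window [3,3] length 1
  Position 4 ('b'): window [3,4] length 2
  Position 5 ('c'): window [3,5] length 3
Longest substring with no repeats: "ahe" with length 3

3


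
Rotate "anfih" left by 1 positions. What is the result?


Input: "anfih", rotate left by 1
First 1 characters: "a"
Remaining characters: "nfih"
Concatenate remaining + first: "nfih" + "a" = "nfiha"

nfiha


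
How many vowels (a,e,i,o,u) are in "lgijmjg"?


Input: lgijmjg
Checking each character:
  'l' at position 0: consonant
  'g' at position 1: consonant
  'i' at position 2: vowel (running total: 1)
  'j' at position 3: consonant
  'm' at position 4: consonant
  'j' at position 5: consonant
  'g' at position 6: consonant
Total vowels: 1

1


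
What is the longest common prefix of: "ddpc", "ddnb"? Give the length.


Words: ddpc, ddnb
  Position 0: all 'd' => match
  Position 1: all 'd' => match
  Position 2: ('p', 'n') => mismatch, stop
LCP = "dd" (length 2)

2


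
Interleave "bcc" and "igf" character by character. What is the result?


Interleaving "bcc" and "igf":
  Position 0: 'b' from first, 'i' from second => "bi"
  Position 1: 'c' from first, 'g' from second => "cg"
  Position 2: 'c' from first, 'f' from second => "cf"
Result: bicgcf

bicgcf


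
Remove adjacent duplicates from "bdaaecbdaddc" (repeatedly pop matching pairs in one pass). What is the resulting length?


Input: bdaaecbdaddc
Stack-based adjacent duplicate removal:
  Read 'b': push. Stack: b
  Read 'd': push. Stack: bd
  Read 'a': push. Stack: bda
  Read 'a': matches stack top 'a' => pop. Stack: bd
  Read 'e': push. Stack: bde
  Read 'c': push. Stack: bdec
  Read 'b': push. Stack: bdecb
  Read 'd': push. Stack: bdecbd
  Read 'a': push. Stack: bdecbda
  Read 'd': push. Stack: bdecbdad
  Read 'd': matches stack top 'd' => pop. Stack: bdecbda
  Read 'c': push. Stack: bdecbdac
Final stack: "bdecbdac" (length 8)

8


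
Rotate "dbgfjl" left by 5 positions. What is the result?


Input: "dbgfjl", rotate left by 5
First 5 characters: "dbgfj"
Remaining characters: "l"
Concatenate remaining + first: "l" + "dbgfj" = "ldbgfj"

ldbgfj


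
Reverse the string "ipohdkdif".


Input: ipohdkdif
Reading characters right to left:
  Position 8: 'f'
  Position 7: 'i'
  Position 6: 'd'
  Position 5: 'k'
  Position 4: 'd'
  Position 3: 'h'
  Position 2: 'o'
  Position 1: 'p'
  Position 0: 'i'
Reversed: fidkdhopi

fidkdhopi


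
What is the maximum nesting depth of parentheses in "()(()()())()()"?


Input: "()(()()())()()"
Tracking depth:
  Position 0 '(': depth becomes 1
  Position 1 ')': depth becomes 0
  Position 2 '(': depth becomes 1
  Position 3 '(': depth becomes 2
  Position 4 ')': depth becomes 1
  Position 5 '(': depth becomes 2
  Position 6 ')': depth becomes 1
  Position 7 '(': depth becomes 2
  Position 8 ')': depth becomes 1
  Position 9 ')': depth becomes 0
  Position 10 '(': depth becomes 1
  Position 11 ')': depth becomes 0
  Position 12 '(': depth becomes 1
  Position 13 ')': depth becomes 0
Maximum depth reached: 2

2


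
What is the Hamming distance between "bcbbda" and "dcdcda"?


Comparing "bcbbda" and "dcdcda" position by position:
  Position 0: 'b' vs 'd' => differ
  Position 1: 'c' vs 'c' => same
  Position 2: 'b' vs 'd' => differ
  Position 3: 'b' vs 'c' => differ
  Position 4: 'd' vs 'd' => same
  Position 5: 'a' vs 'a' => same
Total differences (Hamming distance): 3

3


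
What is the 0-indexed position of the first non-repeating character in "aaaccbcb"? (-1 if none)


Input: aaaccbcb
Character frequencies:
  'a': 3
  'b': 2
  'c': 3
Scanning left to right for freq == 1:
  Position 0 ('a'): freq=3, skip
  Position 1 ('a'): freq=3, skip
  Position 2 ('a'): freq=3, skip
  Position 3 ('c'): freq=3, skip
  Position 4 ('c'): freq=3, skip
  Position 5 ('b'): freq=2, skip
  Position 6 ('c'): freq=3, skip
  Position 7 ('b'): freq=2, skip
  No unique character found => answer = -1

-1


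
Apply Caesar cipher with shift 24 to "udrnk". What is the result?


Caesar cipher: shift "udrnk" by 24
  'u' (pos 20) + 24 = pos 18 = 's'
  'd' (pos 3) + 24 = pos 1 = 'b'
  'r' (pos 17) + 24 = pos 15 = 'p'
  'n' (pos 13) + 24 = pos 11 = 'l'
  'k' (pos 10) + 24 = pos 8 = 'i'
Result: sbpli

sbpli


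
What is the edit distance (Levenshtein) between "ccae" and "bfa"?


Computing edit distance: "ccae" -> "bfa"
DP table:
           b    f    a
      0    1    2    3
  c   1    1    2    3
  c   2    2    2    3
  a   3    3    3    2
  e   4    4    4    3
Edit distance = dp[4][3] = 3

3


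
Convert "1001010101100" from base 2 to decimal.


Input: "1001010101100" in base 2
Positional expansion:
  Digit '1' (value 1) x 2^12 = 4096
  Digit '0' (value 0) x 2^11 = 0
  Digit '0' (value 0) x 2^10 = 0
  Digit '1' (value 1) x 2^9 = 512
  Digit '0' (value 0) x 2^8 = 0
  Digit '1' (value 1) x 2^7 = 128
  Digit '0' (value 0) x 2^6 = 0
  Digit '1' (value 1) x 2^5 = 32
  Digit '0' (value 0) x 2^4 = 0
  Digit '1' (value 1) x 2^3 = 8
  Digit '1' (value 1) x 2^2 = 4
  Digit '0' (value 0) x 2^1 = 0
  Digit '0' (value 0) x 2^0 = 0
Sum = 4780

4780


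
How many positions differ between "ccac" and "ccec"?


Comparing "ccac" and "ccec" position by position:
  Position 0: 'c' vs 'c' => same
  Position 1: 'c' vs 'c' => same
  Position 2: 'a' vs 'e' => DIFFER
  Position 3: 'c' vs 'c' => same
Positions that differ: 1

1


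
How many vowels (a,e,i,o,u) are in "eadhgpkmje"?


Input: eadhgpkmje
Checking each character:
  'e' at position 0: vowel (running total: 1)
  'a' at position 1: vowel (running total: 2)
  'd' at position 2: consonant
  'h' at position 3: consonant
  'g' at position 4: consonant
  'p' at position 5: consonant
  'k' at position 6: consonant
  'm' at position 7: consonant
  'j' at position 8: consonant
  'e' at position 9: vowel (running total: 3)
Total vowels: 3

3


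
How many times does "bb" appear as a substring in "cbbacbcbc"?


Searching for "bb" in "cbbacbcbc"
Scanning each position:
  Position 0: "cb" => no
  Position 1: "bb" => MATCH
  Position 2: "ba" => no
  Position 3: "ac" => no
  Position 4: "cb" => no
  Position 5: "bc" => no
  Position 6: "cb" => no
  Position 7: "bc" => no
Total occurrences: 1

1


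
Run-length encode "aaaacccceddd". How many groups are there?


Input: aaaacccceddd
Scanning for consecutive runs:
  Group 1: 'a' x 4 (positions 0-3)
  Group 2: 'c' x 4 (positions 4-7)
  Group 3: 'e' x 1 (positions 8-8)
  Group 4: 'd' x 3 (positions 9-11)
Total groups: 4

4


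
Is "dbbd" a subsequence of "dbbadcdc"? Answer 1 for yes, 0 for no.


Check if "dbbd" is a subsequence of "dbbadcdc"
Greedy scan:
  Position 0 ('d'): matches sub[0] = 'd'
  Position 1 ('b'): matches sub[1] = 'b'
  Position 2 ('b'): matches sub[2] = 'b'
  Position 3 ('a'): no match needed
  Position 4 ('d'): matches sub[3] = 'd'
  Position 5 ('c'): no match needed
  Position 6 ('d'): no match needed
  Position 7 ('c'): no match needed
All 4 characters matched => is a subsequence

1


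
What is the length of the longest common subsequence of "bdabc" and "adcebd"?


LCS of "bdabc" and "adcebd"
DP table:
           a    d    c    e    b    d
      0    0    0    0    0    0    0
  b   0    0    0    0    0    1    1
  d   0    0    1    1    1    1    2
  a   0    1    1    1    1    1    2
  b   0    1    1    1    1    2    2
  c   0    1    1    2    2    2    2
LCS length = dp[5][6] = 2

2


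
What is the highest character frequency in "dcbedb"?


Input: dcbedb
Character counts:
  'b': 2
  'c': 1
  'd': 2
  'e': 1
Maximum frequency: 2

2


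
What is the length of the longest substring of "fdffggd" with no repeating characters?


Input: "fdffggd"
Sliding window (track last position of each char):
  Position 0 ('f'): window [0,0] length 1 -- new best
  Position 1 ('d'): window [0,1] length 2 -- new best
  Position 2 ('f'): repeat (last at 0), move window start to 1
  Position 2 ('f'): window [1,2] length 2
  Position 3 ('f'): repeat (last at 2), move window start to 3
  Position 3 ('f'): window [3,3] length 1
  Position 4 ('g'): window [3,4] length 2
  Position 5 ('g'): repeat (last at 4), move window start to 5
  Position 5 ('g'): window [5,5] length 1
  Position 6 ('d'): window [5,6] length 2
Longest substring with no repeats: "fd" with length 2

2


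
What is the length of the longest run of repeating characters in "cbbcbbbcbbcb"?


Input: "cbbcbbbcbbcb"
Scanning for longest run:
  Position 1 ('b'): new char, reset run to 1
  Position 2 ('b'): continues run of 'b', length=2
  Position 3 ('c'): new char, reset run to 1
  Position 4 ('b'): new char, reset run to 1
  Position 5 ('b'): continues run of 'b', length=2
  Position 6 ('b'): continues run of 'b', length=3
  Position 7 ('c'): new char, reset run to 1
  Position 8 ('b'): new char, reset run to 1
  Position 9 ('b'): continues run of 'b', length=2
  Position 10 ('c'): new char, reset run to 1
  Position 11 ('b'): new char, reset run to 1
Longest run: 'b' with length 3

3


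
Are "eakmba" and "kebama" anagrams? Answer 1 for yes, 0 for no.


Strings: "eakmba", "kebama"
Sorted first:  aabekm
Sorted second: aabekm
Sorted forms match => anagrams

1


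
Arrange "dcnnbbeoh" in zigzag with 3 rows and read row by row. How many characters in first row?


Zigzag "dcnnbbeoh" into 3 rows:
Placing characters:
  'd' => row 0
  'c' => row 1
  'n' => row 2
  'n' => row 1
  'b' => row 0
  'b' => row 1
  'e' => row 2
  'o' => row 1
  'h' => row 0
Rows:
  Row 0: "dbh"
  Row 1: "cnbo"
  Row 2: "ne"
First row length: 3

3


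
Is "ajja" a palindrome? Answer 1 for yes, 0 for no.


Input: ajja
Reversed: ajja
  Compare pos 0 ('a') with pos 3 ('a'): match
  Compare pos 1 ('j') with pos 2 ('j'): match
Result: palindrome

1


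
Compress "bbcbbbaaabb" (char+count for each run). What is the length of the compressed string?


Input: bbcbbbaaabb
Runs:
  'b' x 2 => "b2"
  'c' x 1 => "c1"
  'b' x 3 => "b3"
  'a' x 3 => "a3"
  'b' x 2 => "b2"
Compressed: "b2c1b3a3b2"
Compressed length: 10

10


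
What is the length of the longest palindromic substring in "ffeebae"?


Input: "ffeebae"
Checking substrings for palindromes:
  [0:2] "ff" (len 2) => palindrome
  [2:4] "ee" (len 2) => palindrome
Longest palindromic substring: "ff" with length 2

2


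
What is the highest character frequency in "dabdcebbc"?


Input: dabdcebbc
Character counts:
  'a': 1
  'b': 3
  'c': 2
  'd': 2
  'e': 1
Maximum frequency: 3

3


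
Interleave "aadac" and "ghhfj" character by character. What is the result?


Interleaving "aadac" and "ghhfj":
  Position 0: 'a' from first, 'g' from second => "ag"
  Position 1: 'a' from first, 'h' from second => "ah"
  Position 2: 'd' from first, 'h' from second => "dh"
  Position 3: 'a' from first, 'f' from second => "af"
  Position 4: 'c' from first, 'j' from second => "cj"
Result: agahdhafcj

agahdhafcj


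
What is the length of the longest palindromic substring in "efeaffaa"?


Input: "efeaffaa"
Checking substrings for palindromes:
  [3:7] "affa" (len 4) => palindrome
  [0:3] "efe" (len 3) => palindrome
  [4:6] "ff" (len 2) => palindrome
  [6:8] "aa" (len 2) => palindrome
Longest palindromic substring: "affa" with length 4

4


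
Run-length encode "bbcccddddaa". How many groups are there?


Input: bbcccddddaa
Scanning for consecutive runs:
  Group 1: 'b' x 2 (positions 0-1)
  Group 2: 'c' x 3 (positions 2-4)
  Group 3: 'd' x 4 (positions 5-8)
  Group 4: 'a' x 2 (positions 9-10)
Total groups: 4

4


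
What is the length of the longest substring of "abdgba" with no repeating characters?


Input: "abdgba"
Sliding window (track last position of each char):
  Position 0 ('a'): window [0,0] length 1 -- new best
  Position 1 ('b'): window [0,1] length 2 -- new best
  Position 2 ('d'): window [0,2] length 3 -- new best
  Position 3 ('g'): window [0,3] length 4 -- new best
  Position 4 ('b'): repeat (last at 1), move window start to 2
  Position 4 ('b'): window [2,4] length 3
  Position 5 ('a'): window [2,5] length 4
Longest substring with no repeats: "abdg" with length 4

4


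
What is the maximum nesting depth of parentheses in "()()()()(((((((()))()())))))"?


Input: "()()()()(((((((()))()())))))"
Tracking depth:
  Position 0 '(': depth becomes 1
  Position 1 ')': depth becomes 0
  Position 2 '(': depth becomes 1
  Position 3 ')': depth becomes 0
  Position 4 '(': depth becomes 1
  Position 5 ')': depth becomes 0
  Position 6 '(': depth becomes 1
  Position 7 ')': depth becomes 0
  Position 8 '(': depth becomes 1
  Position 9 '(': depth becomes 2
  Position 10 '(': depth becomes 3
  Position 11 '(': depth becomes 4
  Position 12 '(': depth becomes 5
  Position 13 '(': depth becomes 6
  Position 14 '(': depth becomes 7
  Position 15 '(': depth becomes 8
  Position 16 ')': depth becomes 7
  Position 17 ')': depth becomes 6
  Position 18 ')': depth becomes 5
  Position 19 '(': depth becomes 6
  Position 20 ')': depth becomes 5
  Position 21 '(': depth becomes 6
  Position 22 ')': depth becomes 5
  Position 23 ')': depth becomes 4
  Position 24 ')': depth becomes 3
  Position 25 ')': depth becomes 2
  Position 26 ')': depth becomes 1
  Position 27 ')': depth becomes 0
Maximum depth reached: 8

8


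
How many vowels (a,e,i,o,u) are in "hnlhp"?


Input: hnlhp
Checking each character:
  'h' at position 0: consonant
  'n' at position 1: consonant
  'l' at position 2: consonant
  'h' at position 3: consonant
  'p' at position 4: consonant
Total vowels: 0

0


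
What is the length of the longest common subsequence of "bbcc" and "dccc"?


LCS of "bbcc" and "dccc"
DP table:
           d    c    c    c
      0    0    0    0    0
  b   0    0    0    0    0
  b   0    0    0    0    0
  c   0    0    1    1    1
  c   0    0    1    2    2
LCS length = dp[4][4] = 2

2


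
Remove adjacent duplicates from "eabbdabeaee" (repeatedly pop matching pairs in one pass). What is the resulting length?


Input: eabbdabeaee
Stack-based adjacent duplicate removal:
  Read 'e': push. Stack: e
  Read 'a': push. Stack: ea
  Read 'b': push. Stack: eab
  Read 'b': matches stack top 'b' => pop. Stack: ea
  Read 'd': push. Stack: ead
  Read 'a': push. Stack: eada
  Read 'b': push. Stack: eadab
  Read 'e': push. Stack: eadabe
  Read 'a': push. Stack: eadabea
  Read 'e': push. Stack: eadabeae
  Read 'e': matches stack top 'e' => pop. Stack: eadabea
Final stack: "eadabea" (length 7)

7


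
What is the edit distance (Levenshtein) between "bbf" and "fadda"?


Computing edit distance: "bbf" -> "fadda"
DP table:
           f    a    d    d    a
      0    1    2    3    4    5
  b   1    1    2    3    4    5
  b   2    2    2    3    4    5
  f   3    2    3    3    4    5
Edit distance = dp[3][5] = 5

5


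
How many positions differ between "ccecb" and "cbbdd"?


Comparing "ccecb" and "cbbdd" position by position:
  Position 0: 'c' vs 'c' => same
  Position 1: 'c' vs 'b' => DIFFER
  Position 2: 'e' vs 'b' => DIFFER
  Position 3: 'c' vs 'd' => DIFFER
  Position 4: 'b' vs 'd' => DIFFER
Positions that differ: 4

4


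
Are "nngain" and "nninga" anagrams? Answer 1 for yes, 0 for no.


Strings: "nngain", "nninga"
Sorted first:  aginnn
Sorted second: aginnn
Sorted forms match => anagrams

1


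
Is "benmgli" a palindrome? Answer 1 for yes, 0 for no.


Input: benmgli
Reversed: ilgmneb
  Compare pos 0 ('b') with pos 6 ('i'): MISMATCH
  Compare pos 1 ('e') with pos 5 ('l'): MISMATCH
  Compare pos 2 ('n') with pos 4 ('g'): MISMATCH
Result: not a palindrome

0


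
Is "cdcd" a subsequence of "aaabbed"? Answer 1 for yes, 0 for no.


Check if "cdcd" is a subsequence of "aaabbed"
Greedy scan:
  Position 0 ('a'): no match needed
  Position 1 ('a'): no match needed
  Position 2 ('a'): no match needed
  Position 3 ('b'): no match needed
  Position 4 ('b'): no match needed
  Position 5 ('e'): no match needed
  Position 6 ('d'): no match needed
Only matched 0/4 characters => not a subsequence

0


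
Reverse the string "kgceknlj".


Input: kgceknlj
Reading characters right to left:
  Position 7: 'j'
  Position 6: 'l'
  Position 5: 'n'
  Position 4: 'k'
  Position 3: 'e'
  Position 2: 'c'
  Position 1: 'g'
  Position 0: 'k'
Reversed: jlnkecgk

jlnkecgk


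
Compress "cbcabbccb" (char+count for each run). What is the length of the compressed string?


Input: cbcabbccb
Runs:
  'c' x 1 => "c1"
  'b' x 1 => "b1"
  'c' x 1 => "c1"
  'a' x 1 => "a1"
  'b' x 2 => "b2"
  'c' x 2 => "c2"
  'b' x 1 => "b1"
Compressed: "c1b1c1a1b2c2b1"
Compressed length: 14

14


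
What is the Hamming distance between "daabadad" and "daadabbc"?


Comparing "daabadad" and "daadabbc" position by position:
  Position 0: 'd' vs 'd' => same
  Position 1: 'a' vs 'a' => same
  Position 2: 'a' vs 'a' => same
  Position 3: 'b' vs 'd' => differ
  Position 4: 'a' vs 'a' => same
  Position 5: 'd' vs 'b' => differ
  Position 6: 'a' vs 'b' => differ
  Position 7: 'd' vs 'c' => differ
Total differences (Hamming distance): 4

4


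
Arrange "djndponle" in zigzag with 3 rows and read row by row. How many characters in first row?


Zigzag "djndponle" into 3 rows:
Placing characters:
  'd' => row 0
  'j' => row 1
  'n' => row 2
  'd' => row 1
  'p' => row 0
  'o' => row 1
  'n' => row 2
  'l' => row 1
  'e' => row 0
Rows:
  Row 0: "dpe"
  Row 1: "jdol"
  Row 2: "nn"
First row length: 3

3


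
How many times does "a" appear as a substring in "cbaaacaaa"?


Searching for "a" in "cbaaacaaa"
Scanning each position:
  Position 0: "c" => no
  Position 1: "b" => no
  Position 2: "a" => MATCH
  Position 3: "a" => MATCH
  Position 4: "a" => MATCH
  Position 5: "c" => no
  Position 6: "a" => MATCH
  Position 7: "a" => MATCH
  Position 8: "a" => MATCH
Total occurrences: 6

6


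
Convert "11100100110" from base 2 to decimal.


Input: "11100100110" in base 2
Positional expansion:
  Digit '1' (value 1) x 2^10 = 1024
  Digit '1' (value 1) x 2^9 = 512
  Digit '1' (value 1) x 2^8 = 256
  Digit '0' (value 0) x 2^7 = 0
  Digit '0' (value 0) x 2^6 = 0
  Digit '1' (value 1) x 2^5 = 32
  Digit '0' (value 0) x 2^4 = 0
  Digit '0' (value 0) x 2^3 = 0
  Digit '1' (value 1) x 2^2 = 4
  Digit '1' (value 1) x 2^1 = 2
  Digit '0' (value 0) x 2^0 = 0
Sum = 1830

1830


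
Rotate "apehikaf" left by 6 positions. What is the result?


Input: "apehikaf", rotate left by 6
First 6 characters: "apehik"
Remaining characters: "af"
Concatenate remaining + first: "af" + "apehik" = "afapehik"

afapehik


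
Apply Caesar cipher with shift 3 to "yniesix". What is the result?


Caesar cipher: shift "yniesix" by 3
  'y' (pos 24) + 3 = pos 1 = 'b'
  'n' (pos 13) + 3 = pos 16 = 'q'
  'i' (pos 8) + 3 = pos 11 = 'l'
  'e' (pos 4) + 3 = pos 7 = 'h'
  's' (pos 18) + 3 = pos 21 = 'v'
  'i' (pos 8) + 3 = pos 11 = 'l'
  'x' (pos 23) + 3 = pos 0 = 'a'
Result: bqlhvla

bqlhvla


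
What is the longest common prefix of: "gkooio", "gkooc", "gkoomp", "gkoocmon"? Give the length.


Words: gkooio, gkooc, gkoomp, gkoocmon
  Position 0: all 'g' => match
  Position 1: all 'k' => match
  Position 2: all 'o' => match
  Position 3: all 'o' => match
  Position 4: ('i', 'c', 'm', 'c') => mismatch, stop
LCP = "gkoo" (length 4)

4


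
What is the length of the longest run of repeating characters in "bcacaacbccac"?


Input: "bcacaacbccac"
Scanning for longest run:
  Position 1 ('c'): new char, reset run to 1
  Position 2 ('a'): new char, reset run to 1
  Position 3 ('c'): new char, reset run to 1
  Position 4 ('a'): new char, reset run to 1
  Position 5 ('a'): continues run of 'a', length=2
  Position 6 ('c'): new char, reset run to 1
  Position 7 ('b'): new char, reset run to 1
  Position 8 ('c'): new char, reset run to 1
  Position 9 ('c'): continues run of 'c', length=2
  Position 10 ('a'): new char, reset run to 1
  Position 11 ('c'): new char, reset run to 1
Longest run: 'a' with length 2

2


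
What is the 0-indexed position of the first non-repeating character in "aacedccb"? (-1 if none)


Input: aacedccb
Character frequencies:
  'a': 2
  'b': 1
  'c': 3
  'd': 1
  'e': 1
Scanning left to right for freq == 1:
  Position 0 ('a'): freq=2, skip
  Position 1 ('a'): freq=2, skip
  Position 2 ('c'): freq=3, skip
  Position 3 ('e'): unique! => answer = 3

3


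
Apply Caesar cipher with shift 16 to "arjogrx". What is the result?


Caesar cipher: shift "arjogrx" by 16
  'a' (pos 0) + 16 = pos 16 = 'q'
  'r' (pos 17) + 16 = pos 7 = 'h'
  'j' (pos 9) + 16 = pos 25 = 'z'
  'o' (pos 14) + 16 = pos 4 = 'e'
  'g' (pos 6) + 16 = pos 22 = 'w'
  'r' (pos 17) + 16 = pos 7 = 'h'
  'x' (pos 23) + 16 = pos 13 = 'n'
Result: qhzewhn

qhzewhn


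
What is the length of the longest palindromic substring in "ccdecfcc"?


Input: "ccdecfcc"
Checking substrings for palindromes:
  [4:7] "cfc" (len 3) => palindrome
  [0:2] "cc" (len 2) => palindrome
  [6:8] "cc" (len 2) => palindrome
Longest palindromic substring: "cfc" with length 3

3


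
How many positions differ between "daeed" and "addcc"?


Comparing "daeed" and "addcc" position by position:
  Position 0: 'd' vs 'a' => DIFFER
  Position 1: 'a' vs 'd' => DIFFER
  Position 2: 'e' vs 'd' => DIFFER
  Position 3: 'e' vs 'c' => DIFFER
  Position 4: 'd' vs 'c' => DIFFER
Positions that differ: 5

5


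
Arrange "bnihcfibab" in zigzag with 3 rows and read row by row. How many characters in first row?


Zigzag "bnihcfibab" into 3 rows:
Placing characters:
  'b' => row 0
  'n' => row 1
  'i' => row 2
  'h' => row 1
  'c' => row 0
  'f' => row 1
  'i' => row 2
  'b' => row 1
  'a' => row 0
  'b' => row 1
Rows:
  Row 0: "bca"
  Row 1: "nhfbb"
  Row 2: "ii"
First row length: 3

3


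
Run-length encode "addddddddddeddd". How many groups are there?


Input: addddddddddeddd
Scanning for consecutive runs:
  Group 1: 'a' x 1 (positions 0-0)
  Group 2: 'd' x 10 (positions 1-10)
  Group 3: 'e' x 1 (positions 11-11)
  Group 4: 'd' x 3 (positions 12-14)
Total groups: 4

4


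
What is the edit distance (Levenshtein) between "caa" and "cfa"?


Computing edit distance: "caa" -> "cfa"
DP table:
           c    f    a
      0    1    2    3
  c   1    0    1    2
  a   2    1    1    1
  a   3    2    2    1
Edit distance = dp[3][3] = 1

1


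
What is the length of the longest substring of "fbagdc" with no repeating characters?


Input: "fbagdc"
Sliding window (track last position of each char):
  Position 0 ('f'): window [0,0] length 1 -- new best
  Position 1 ('b'): window [0,1] length 2 -- new best
  Position 2 ('a'): window [0,2] length 3 -- new best
  Position 3 ('g'): window [0,3] length 4 -- new best
  Position 4 ('d'): window [0,4] length 5 -- new best
  Position 5 ('c'): window [0,5] length 6 -- new best
Longest substring with no repeats: "fbagdc" with length 6

6


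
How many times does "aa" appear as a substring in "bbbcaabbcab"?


Searching for "aa" in "bbbcaabbcab"
Scanning each position:
  Position 0: "bb" => no
  Position 1: "bb" => no
  Position 2: "bc" => no
  Position 3: "ca" => no
  Position 4: "aa" => MATCH
  Position 5: "ab" => no
  Position 6: "bb" => no
  Position 7: "bc" => no
  Position 8: "ca" => no
  Position 9: "ab" => no
Total occurrences: 1

1


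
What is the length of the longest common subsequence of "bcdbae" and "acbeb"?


LCS of "bcdbae" and "acbeb"
DP table:
           a    c    b    e    b
      0    0    0    0    0    0
  b   0    0    0    1    1    1
  c   0    0    1    1    1    1
  d   0    0    1    1    1    1
  b   0    0    1    2    2    2
  a   0    1    1    2    2    2
  e   0    1    1    2    3    3
LCS length = dp[6][5] = 3

3


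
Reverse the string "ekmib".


Input: ekmib
Reading characters right to left:
  Position 4: 'b'
  Position 3: 'i'
  Position 2: 'm'
  Position 1: 'k'
  Position 0: 'e'
Reversed: bimke

bimke


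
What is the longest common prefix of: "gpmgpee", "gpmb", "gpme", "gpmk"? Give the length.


Words: gpmgpee, gpmb, gpme, gpmk
  Position 0: all 'g' => match
  Position 1: all 'p' => match
  Position 2: all 'm' => match
  Position 3: ('g', 'b', 'e', 'k') => mismatch, stop
LCP = "gpm" (length 3)

3


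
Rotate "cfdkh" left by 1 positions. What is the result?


Input: "cfdkh", rotate left by 1
First 1 characters: "c"
Remaining characters: "fdkh"
Concatenate remaining + first: "fdkh" + "c" = "fdkhc"

fdkhc


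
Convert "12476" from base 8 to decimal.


Input: "12476" in base 8
Positional expansion:
  Digit '1' (value 1) x 8^4 = 4096
  Digit '2' (value 2) x 8^3 = 1024
  Digit '4' (value 4) x 8^2 = 256
  Digit '7' (value 7) x 8^1 = 56
  Digit '6' (value 6) x 8^0 = 6
Sum = 5438

5438


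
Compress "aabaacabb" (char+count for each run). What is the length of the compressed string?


Input: aabaacabb
Runs:
  'a' x 2 => "a2"
  'b' x 1 => "b1"
  'a' x 2 => "a2"
  'c' x 1 => "c1"
  'a' x 1 => "a1"
  'b' x 2 => "b2"
Compressed: "a2b1a2c1a1b2"
Compressed length: 12

12


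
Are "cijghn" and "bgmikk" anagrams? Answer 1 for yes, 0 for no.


Strings: "cijghn", "bgmikk"
Sorted first:  cghijn
Sorted second: bgikkm
Differ at position 0: 'c' vs 'b' => not anagrams

0


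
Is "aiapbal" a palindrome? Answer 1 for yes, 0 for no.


Input: aiapbal
Reversed: labpaia
  Compare pos 0 ('a') with pos 6 ('l'): MISMATCH
  Compare pos 1 ('i') with pos 5 ('a'): MISMATCH
  Compare pos 2 ('a') with pos 4 ('b'): MISMATCH
Result: not a palindrome

0


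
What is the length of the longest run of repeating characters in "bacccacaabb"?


Input: "bacccacaabb"
Scanning for longest run:
  Position 1 ('a'): new char, reset run to 1
  Position 2 ('c'): new char, reset run to 1
  Position 3 ('c'): continues run of 'c', length=2
  Position 4 ('c'): continues run of 'c', length=3
  Position 5 ('a'): new char, reset run to 1
  Position 6 ('c'): new char, reset run to 1
  Position 7 ('a'): new char, reset run to 1
  Position 8 ('a'): continues run of 'a', length=2
  Position 9 ('b'): new char, reset run to 1
  Position 10 ('b'): continues run of 'b', length=2
Longest run: 'c' with length 3

3


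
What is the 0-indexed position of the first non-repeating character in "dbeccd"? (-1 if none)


Input: dbeccd
Character frequencies:
  'b': 1
  'c': 2
  'd': 2
  'e': 1
Scanning left to right for freq == 1:
  Position 0 ('d'): freq=2, skip
  Position 1 ('b'): unique! => answer = 1

1


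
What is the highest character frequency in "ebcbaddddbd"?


Input: ebcbaddddbd
Character counts:
  'a': 1
  'b': 3
  'c': 1
  'd': 5
  'e': 1
Maximum frequency: 5

5


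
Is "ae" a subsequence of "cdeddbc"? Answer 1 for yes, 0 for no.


Check if "ae" is a subsequence of "cdeddbc"
Greedy scan:
  Position 0 ('c'): no match needed
  Position 1 ('d'): no match needed
  Position 2 ('e'): no match needed
  Position 3 ('d'): no match needed
  Position 4 ('d'): no match needed
  Position 5 ('b'): no match needed
  Position 6 ('c'): no match needed
Only matched 0/2 characters => not a subsequence

0


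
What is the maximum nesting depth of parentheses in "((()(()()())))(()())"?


Input: "((()(()()())))(()())"
Tracking depth:
  Position 0 '(': depth becomes 1
  Position 1 '(': depth becomes 2
  Position 2 '(': depth becomes 3
  Position 3 ')': depth becomes 2
  Position 4 '(': depth becomes 3
  Position 5 '(': depth becomes 4
  Position 6 ')': depth becomes 3
  Position 7 '(': depth becomes 4
  Position 8 ')': depth becomes 3
  Position 9 '(': depth becomes 4
  Position 10 ')': depth becomes 3
  Position 11 ')': depth becomes 2
  Position 12 ')': depth becomes 1
  Position 13 ')': depth becomes 0
  Position 14 '(': depth becomes 1
  Position 15 '(': depth becomes 2
  Position 16 ')': depth becomes 1
  Position 17 '(': depth becomes 2
  Position 18 ')': depth becomes 1
  Position 19 ')': depth becomes 0
Maximum depth reached: 4

4


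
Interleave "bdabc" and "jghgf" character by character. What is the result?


Interleaving "bdabc" and "jghgf":
  Position 0: 'b' from first, 'j' from second => "bj"
  Position 1: 'd' from first, 'g' from second => "dg"
  Position 2: 'a' from first, 'h' from second => "ah"
  Position 3: 'b' from first, 'g' from second => "bg"
  Position 4: 'c' from first, 'f' from second => "cf"
Result: bjdgahbgcf

bjdgahbgcf


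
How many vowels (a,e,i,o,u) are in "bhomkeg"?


Input: bhomkeg
Checking each character:
  'b' at position 0: consonant
  'h' at position 1: consonant
  'o' at position 2: vowel (running total: 1)
  'm' at position 3: consonant
  'k' at position 4: consonant
  'e' at position 5: vowel (running total: 2)
  'g' at position 6: consonant
Total vowels: 2

2


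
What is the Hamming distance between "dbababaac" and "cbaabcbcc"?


Comparing "dbababaac" and "cbaabcbcc" position by position:
  Position 0: 'd' vs 'c' => differ
  Position 1: 'b' vs 'b' => same
  Position 2: 'a' vs 'a' => same
  Position 3: 'b' vs 'a' => differ
  Position 4: 'a' vs 'b' => differ
  Position 5: 'b' vs 'c' => differ
  Position 6: 'a' vs 'b' => differ
  Position 7: 'a' vs 'c' => differ
  Position 8: 'c' vs 'c' => same
Total differences (Hamming distance): 6

6


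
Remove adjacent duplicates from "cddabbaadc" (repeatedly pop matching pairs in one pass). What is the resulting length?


Input: cddabbaadc
Stack-based adjacent duplicate removal:
  Read 'c': push. Stack: c
  Read 'd': push. Stack: cd
  Read 'd': matches stack top 'd' => pop. Stack: c
  Read 'a': push. Stack: ca
  Read 'b': push. Stack: cab
  Read 'b': matches stack top 'b' => pop. Stack: ca
  Read 'a': matches stack top 'a' => pop. Stack: c
  Read 'a': push. Stack: ca
  Read 'd': push. Stack: cad
  Read 'c': push. Stack: cadc
Final stack: "cadc" (length 4)

4


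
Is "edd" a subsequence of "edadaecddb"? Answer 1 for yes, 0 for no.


Check if "edd" is a subsequence of "edadaecddb"
Greedy scan:
  Position 0 ('e'): matches sub[0] = 'e'
  Position 1 ('d'): matches sub[1] = 'd'
  Position 2 ('a'): no match needed
  Position 3 ('d'): matches sub[2] = 'd'
  Position 4 ('a'): no match needed
  Position 5 ('e'): no match needed
  Position 6 ('c'): no match needed
  Position 7 ('d'): no match needed
  Position 8 ('d'): no match needed
  Position 9 ('b'): no match needed
All 3 characters matched => is a subsequence

1


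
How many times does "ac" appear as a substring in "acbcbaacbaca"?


Searching for "ac" in "acbcbaacbaca"
Scanning each position:
  Position 0: "ac" => MATCH
  Position 1: "cb" => no
  Position 2: "bc" => no
  Position 3: "cb" => no
  Position 4: "ba" => no
  Position 5: "aa" => no
  Position 6: "ac" => MATCH
  Position 7: "cb" => no
  Position 8: "ba" => no
  Position 9: "ac" => MATCH
  Position 10: "ca" => no
Total occurrences: 3

3


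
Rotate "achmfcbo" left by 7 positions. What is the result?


Input: "achmfcbo", rotate left by 7
First 7 characters: "achmfcb"
Remaining characters: "o"
Concatenate remaining + first: "o" + "achmfcb" = "oachmfcb"

oachmfcb


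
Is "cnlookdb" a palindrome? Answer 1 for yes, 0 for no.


Input: cnlookdb
Reversed: bdkoolnc
  Compare pos 0 ('c') with pos 7 ('b'): MISMATCH
  Compare pos 1 ('n') with pos 6 ('d'): MISMATCH
  Compare pos 2 ('l') with pos 5 ('k'): MISMATCH
  Compare pos 3 ('o') with pos 4 ('o'): match
Result: not a palindrome

0


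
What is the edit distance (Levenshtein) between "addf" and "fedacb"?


Computing edit distance: "addf" -> "fedacb"
DP table:
           f    e    d    a    c    b
      0    1    2    3    4    5    6
  a   1    1    2    3    3    4    5
  d   2    2    2    2    3    4    5
  d   3    3    3    2    3    4    5
  f   4    3    4    3    3    4    5
Edit distance = dp[4][6] = 5

5


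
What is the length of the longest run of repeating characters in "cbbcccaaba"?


Input: "cbbcccaaba"
Scanning for longest run:
  Position 1 ('b'): new char, reset run to 1
  Position 2 ('b'): continues run of 'b', length=2
  Position 3 ('c'): new char, reset run to 1
  Position 4 ('c'): continues run of 'c', length=2
  Position 5 ('c'): continues run of 'c', length=3
  Position 6 ('a'): new char, reset run to 1
  Position 7 ('a'): continues run of 'a', length=2
  Position 8 ('b'): new char, reset run to 1
  Position 9 ('a'): new char, reset run to 1
Longest run: 'c' with length 3

3


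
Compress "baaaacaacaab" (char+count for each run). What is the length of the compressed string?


Input: baaaacaacaab
Runs:
  'b' x 1 => "b1"
  'a' x 4 => "a4"
  'c' x 1 => "c1"
  'a' x 2 => "a2"
  'c' x 1 => "c1"
  'a' x 2 => "a2"
  'b' x 1 => "b1"
Compressed: "b1a4c1a2c1a2b1"
Compressed length: 14

14


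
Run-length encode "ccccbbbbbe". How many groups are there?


Input: ccccbbbbbe
Scanning for consecutive runs:
  Group 1: 'c' x 4 (positions 0-3)
  Group 2: 'b' x 5 (positions 4-8)
  Group 3: 'e' x 1 (positions 9-9)
Total groups: 3

3


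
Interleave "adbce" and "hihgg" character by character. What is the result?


Interleaving "adbce" and "hihgg":
  Position 0: 'a' from first, 'h' from second => "ah"
  Position 1: 'd' from first, 'i' from second => "di"
  Position 2: 'b' from first, 'h' from second => "bh"
  Position 3: 'c' from first, 'g' from second => "cg"
  Position 4: 'e' from first, 'g' from second => "eg"
Result: ahdibhcgeg

ahdibhcgeg


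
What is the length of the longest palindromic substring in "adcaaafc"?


Input: "adcaaafc"
Checking substrings for palindromes:
  [3:6] "aaa" (len 3) => palindrome
  [3:5] "aa" (len 2) => palindrome
  [4:6] "aa" (len 2) => palindrome
Longest palindromic substring: "aaa" with length 3

3


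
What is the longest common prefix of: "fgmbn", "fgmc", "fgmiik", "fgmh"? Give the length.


Words: fgmbn, fgmc, fgmiik, fgmh
  Position 0: all 'f' => match
  Position 1: all 'g' => match
  Position 2: all 'm' => match
  Position 3: ('b', 'c', 'i', 'h') => mismatch, stop
LCP = "fgm" (length 3)

3
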